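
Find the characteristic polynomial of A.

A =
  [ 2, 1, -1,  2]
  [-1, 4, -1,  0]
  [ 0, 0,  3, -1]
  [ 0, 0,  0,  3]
x^4 - 12*x^3 + 54*x^2 - 108*x + 81

Expanding det(x·I − A) (e.g. by cofactor expansion or by noting that A is similar to its Jordan form J, which has the same characteristic polynomial as A) gives
  χ_A(x) = x^4 - 12*x^3 + 54*x^2 - 108*x + 81
which factors as (x - 3)^4. The eigenvalues (with algebraic multiplicities) are λ = 3 with multiplicity 4.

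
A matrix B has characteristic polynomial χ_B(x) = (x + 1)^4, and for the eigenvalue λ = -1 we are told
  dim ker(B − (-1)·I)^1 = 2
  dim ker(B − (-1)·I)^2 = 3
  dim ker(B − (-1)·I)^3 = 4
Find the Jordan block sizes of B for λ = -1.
Block sizes for λ = -1: [3, 1]

From the dimensions of kernels of powers, the number of Jordan blocks of size at least j is d_j − d_{j−1} where d_j = dim ker(N^j) (with d_0 = 0). Computing the differences gives [2, 1, 1].
The number of blocks of size exactly k is (#blocks of size ≥ k) − (#blocks of size ≥ k + 1), so the partition is: 1 block(s) of size 1, 1 block(s) of size 3.
In nonincreasing order the block sizes are [3, 1].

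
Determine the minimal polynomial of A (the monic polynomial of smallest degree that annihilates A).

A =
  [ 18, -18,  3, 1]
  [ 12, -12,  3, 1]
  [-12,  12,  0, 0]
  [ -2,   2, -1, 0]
x^4 - 6*x^3

The characteristic polynomial is χ_A(x) = x^3*(x - 6), so the eigenvalues are known. The minimal polynomial is
  m_A(x) = Π_λ (x − λ)^{k_λ}
where k_λ is the size of the *largest* Jordan block for λ (equivalently, the smallest k with (A − λI)^k v = 0 for every generalised eigenvector v of λ).

  λ = 0: largest Jordan block has size 3, contributing (x − 0)^3
  λ = 6: largest Jordan block has size 1, contributing (x − 6)

So m_A(x) = x^3*(x - 6) = x^4 - 6*x^3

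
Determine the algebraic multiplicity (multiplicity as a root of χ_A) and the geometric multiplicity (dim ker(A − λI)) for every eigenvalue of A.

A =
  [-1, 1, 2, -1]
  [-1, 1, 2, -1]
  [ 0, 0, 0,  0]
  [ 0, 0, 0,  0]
λ = 0: alg = 4, geom = 3

Step 1 — factor the characteristic polynomial to read off the algebraic multiplicities:
  χ_A(x) = x^4

Step 2 — compute geometric multiplicities via the rank-nullity identity g(λ) = n − rank(A − λI):
  rank(A − (0)·I) = 1, so dim ker(A − (0)·I) = n − 1 = 3

Summary:
  λ = 0: algebraic multiplicity = 4, geometric multiplicity = 3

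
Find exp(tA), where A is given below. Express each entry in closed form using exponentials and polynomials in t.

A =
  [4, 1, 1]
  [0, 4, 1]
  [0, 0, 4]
e^{tA} =
  [exp(4*t), t*exp(4*t), t^2*exp(4*t)/2 + t*exp(4*t)]
  [0, exp(4*t), t*exp(4*t)]
  [0, 0, exp(4*t)]

Strategy: write A = P · J · P⁻¹ where J is a Jordan canonical form, so e^{tA} = P · e^{tJ} · P⁻¹, and e^{tJ} can be computed block-by-block.

A has Jordan form
J =
  [4, 1, 0]
  [0, 4, 1]
  [0, 0, 4]
(up to reordering of blocks).

Per-block formulas:
  For a 3×3 Jordan block J_3(4): exp(t · J_3(4)) = e^(4t)·(I + t·N + (t^2/2)·N^2), where N is the 3×3 nilpotent shift.

After assembling e^{tJ} and conjugating by P, we get:

e^{tA} =
  [exp(4*t), t*exp(4*t), t^2*exp(4*t)/2 + t*exp(4*t)]
  [0, exp(4*t), t*exp(4*t)]
  [0, 0, exp(4*t)]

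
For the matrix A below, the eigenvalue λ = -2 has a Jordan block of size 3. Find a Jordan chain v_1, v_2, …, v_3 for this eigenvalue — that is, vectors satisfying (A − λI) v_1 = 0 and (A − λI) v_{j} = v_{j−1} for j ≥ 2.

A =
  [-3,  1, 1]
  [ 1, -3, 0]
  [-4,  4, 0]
A Jordan chain for λ = -2 of length 3:
v_1 = (-2, -2, 0)ᵀ
v_2 = (-1, 1, -4)ᵀ
v_3 = (1, 0, 0)ᵀ

Let N = A − (-2)·I. We want v_3 with N^3 v_3 = 0 but N^2 v_3 ≠ 0; then v_{j-1} := N · v_j for j = 3, …, 2.

Pick v_3 = (1, 0, 0)ᵀ.
Then v_2 = N · v_3 = (-1, 1, -4)ᵀ.
Then v_1 = N · v_2 = (-2, -2, 0)ᵀ.

Sanity check: (A − (-2)·I) v_1 = (0, 0, 0)ᵀ = 0. ✓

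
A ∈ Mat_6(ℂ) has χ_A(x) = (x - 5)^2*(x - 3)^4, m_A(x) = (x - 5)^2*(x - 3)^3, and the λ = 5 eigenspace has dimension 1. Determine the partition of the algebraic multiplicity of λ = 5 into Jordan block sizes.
Block sizes for λ = 5: [2]

Step 1 — from the characteristic polynomial, algebraic multiplicity of λ = 5 is 2. From dim ker(A − (5)·I) = 1, there are exactly 1 Jordan blocks for λ = 5.
Step 2 — from the minimal polynomial, the factor (x − 5)^2 tells us the largest block for λ = 5 has size 2.
Step 3 — with total size 2, 1 blocks, and largest block 2, the block sizes (in nonincreasing order) are [2].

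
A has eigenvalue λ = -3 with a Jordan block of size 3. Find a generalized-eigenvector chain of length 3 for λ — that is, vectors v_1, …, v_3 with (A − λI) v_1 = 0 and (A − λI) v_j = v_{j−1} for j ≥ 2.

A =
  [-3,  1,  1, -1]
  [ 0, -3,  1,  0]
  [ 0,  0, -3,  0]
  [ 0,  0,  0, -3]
A Jordan chain for λ = -3 of length 3:
v_1 = (1, 0, 0, 0)ᵀ
v_2 = (1, 1, 0, 0)ᵀ
v_3 = (0, 0, 1, 0)ᵀ

Let N = A − (-3)·I. We want v_3 with N^3 v_3 = 0 but N^2 v_3 ≠ 0; then v_{j-1} := N · v_j for j = 3, …, 2.

Pick v_3 = (0, 0, 1, 0)ᵀ.
Then v_2 = N · v_3 = (1, 1, 0, 0)ᵀ.
Then v_1 = N · v_2 = (1, 0, 0, 0)ᵀ.

Sanity check: (A − (-3)·I) v_1 = (0, 0, 0, 0)ᵀ = 0. ✓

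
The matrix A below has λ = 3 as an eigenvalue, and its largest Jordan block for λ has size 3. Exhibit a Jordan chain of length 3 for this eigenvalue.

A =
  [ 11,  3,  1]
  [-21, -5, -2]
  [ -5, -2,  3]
A Jordan chain for λ = 3 of length 3:
v_1 = (-4, 10, 2)ᵀ
v_2 = (8, -21, -5)ᵀ
v_3 = (1, 0, 0)ᵀ

Let N = A − (3)·I. We want v_3 with N^3 v_3 = 0 but N^2 v_3 ≠ 0; then v_{j-1} := N · v_j for j = 3, …, 2.

Pick v_3 = (1, 0, 0)ᵀ.
Then v_2 = N · v_3 = (8, -21, -5)ᵀ.
Then v_1 = N · v_2 = (-4, 10, 2)ᵀ.

Sanity check: (A − (3)·I) v_1 = (0, 0, 0)ᵀ = 0. ✓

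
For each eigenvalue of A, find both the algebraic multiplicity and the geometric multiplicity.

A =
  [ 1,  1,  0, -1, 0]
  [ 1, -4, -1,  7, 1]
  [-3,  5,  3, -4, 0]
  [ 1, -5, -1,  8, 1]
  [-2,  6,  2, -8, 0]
λ = 1: alg = 2, geom = 1; λ = 2: alg = 3, geom = 1

Step 1 — factor the characteristic polynomial to read off the algebraic multiplicities:
  χ_A(x) = (x - 2)^3*(x - 1)^2

Step 2 — compute geometric multiplicities via the rank-nullity identity g(λ) = n − rank(A − λI):
  rank(A − (1)·I) = 4, so dim ker(A − (1)·I) = n − 4 = 1
  rank(A − (2)·I) = 4, so dim ker(A − (2)·I) = n − 4 = 1

Summary:
  λ = 1: algebraic multiplicity = 2, geometric multiplicity = 1
  λ = 2: algebraic multiplicity = 3, geometric multiplicity = 1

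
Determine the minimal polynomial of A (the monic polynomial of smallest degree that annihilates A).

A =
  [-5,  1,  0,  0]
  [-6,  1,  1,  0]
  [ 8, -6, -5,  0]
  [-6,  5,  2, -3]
x^3 + 9*x^2 + 27*x + 27

The characteristic polynomial is χ_A(x) = (x + 3)^4, so the eigenvalues are known. The minimal polynomial is
  m_A(x) = Π_λ (x − λ)^{k_λ}
where k_λ is the size of the *largest* Jordan block for λ (equivalently, the smallest k with (A − λI)^k v = 0 for every generalised eigenvector v of λ).

  λ = -3: largest Jordan block has size 3, contributing (x + 3)^3

So m_A(x) = (x + 3)^3 = x^3 + 9*x^2 + 27*x + 27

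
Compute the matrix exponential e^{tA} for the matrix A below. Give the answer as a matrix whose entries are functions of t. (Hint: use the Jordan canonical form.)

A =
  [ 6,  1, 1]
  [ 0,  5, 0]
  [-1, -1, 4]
e^{tA} =
  [t*exp(5*t) + exp(5*t), t*exp(5*t), t*exp(5*t)]
  [0, exp(5*t), 0]
  [-t*exp(5*t), -t*exp(5*t), -t*exp(5*t) + exp(5*t)]

Strategy: write A = P · J · P⁻¹ where J is a Jordan canonical form, so e^{tA} = P · e^{tJ} · P⁻¹, and e^{tJ} can be computed block-by-block.

A has Jordan form
J =
  [5, 1, 0]
  [0, 5, 0]
  [0, 0, 5]
(up to reordering of blocks).

Per-block formulas:
  For a 2×2 Jordan block J_2(5): exp(t · J_2(5)) = e^(5t)·(I + t·N), where N is the 2×2 nilpotent shift.
  For a 1×1 block at λ = 5: exp(t · [5]) = [e^(5t)].

After assembling e^{tJ} and conjugating by P, we get:

e^{tA} =
  [t*exp(5*t) + exp(5*t), t*exp(5*t), t*exp(5*t)]
  [0, exp(5*t), 0]
  [-t*exp(5*t), -t*exp(5*t), -t*exp(5*t) + exp(5*t)]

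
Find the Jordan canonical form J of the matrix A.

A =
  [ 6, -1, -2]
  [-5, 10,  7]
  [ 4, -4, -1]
J_3(5)

The characteristic polynomial is
  det(x·I − A) = x^3 - 15*x^2 + 75*x - 125 = (x - 5)^3

Eigenvalues and multiplicities (the geometric multiplicity of λ is n − rank(A − λI), which equals the number of Jordan blocks for λ):
  λ = 5: algebraic multiplicity = 3, geometric multiplicity = 1

Determining the block sizes for each eigenvalue:
  λ = 5: one block (gm = 1), so the single block has size am = 3 → block sizes [3]

Assembling the blocks gives a Jordan form
J =
  [5, 1, 0]
  [0, 5, 1]
  [0, 0, 5]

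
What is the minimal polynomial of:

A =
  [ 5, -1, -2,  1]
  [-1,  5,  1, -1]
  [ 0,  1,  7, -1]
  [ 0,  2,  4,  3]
x^3 - 15*x^2 + 75*x - 125

The characteristic polynomial is χ_A(x) = (x - 5)^4, so the eigenvalues are known. The minimal polynomial is
  m_A(x) = Π_λ (x − λ)^{k_λ}
where k_λ is the size of the *largest* Jordan block for λ (equivalently, the smallest k with (A − λI)^k v = 0 for every generalised eigenvector v of λ).

  λ = 5: largest Jordan block has size 3, contributing (x − 5)^3

So m_A(x) = (x - 5)^3 = x^3 - 15*x^2 + 75*x - 125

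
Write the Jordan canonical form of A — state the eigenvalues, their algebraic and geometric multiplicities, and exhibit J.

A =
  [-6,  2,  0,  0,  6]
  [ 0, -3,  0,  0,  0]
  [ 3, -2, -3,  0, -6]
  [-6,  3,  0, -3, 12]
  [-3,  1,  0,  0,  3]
J_2(-3) ⊕ J_1(-3) ⊕ J_1(-3) ⊕ J_1(0)

The characteristic polynomial is
  det(x·I − A) = x^5 + 12*x^4 + 54*x^3 + 108*x^2 + 81*x = x*(x + 3)^4

Eigenvalues and multiplicities (the geometric multiplicity of λ is n − rank(A − λI), which equals the number of Jordan blocks for λ):
  λ = -3: algebraic multiplicity = 4, geometric multiplicity = 3
  λ = 0: algebraic multiplicity = 1, geometric multiplicity = 1

Determining the block sizes for each eigenvalue:
  λ = -3: 3 blocks summing to 4 forces exactly one block of size 2 and the rest size 1 → block sizes [2, 1, 1]
  λ = 0: one block (gm = 1), so the single block has size am = 1 → block sizes [1]

Assembling the blocks gives a Jordan form
J =
  [-3,  1,  0,  0, 0]
  [ 0, -3,  0,  0, 0]
  [ 0,  0, -3,  0, 0]
  [ 0,  0,  0, -3, 0]
  [ 0,  0,  0,  0, 0]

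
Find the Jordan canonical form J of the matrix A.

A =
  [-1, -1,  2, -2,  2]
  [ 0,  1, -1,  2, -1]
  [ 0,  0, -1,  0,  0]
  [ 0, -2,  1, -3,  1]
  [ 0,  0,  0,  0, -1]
J_3(-1) ⊕ J_1(-1) ⊕ J_1(-1)

The characteristic polynomial is
  det(x·I − A) = x^5 + 5*x^4 + 10*x^3 + 10*x^2 + 5*x + 1 = (x + 1)^5

Eigenvalues and multiplicities (the geometric multiplicity of λ is n − rank(A − λI), which equals the number of Jordan blocks for λ):
  λ = -1: algebraic multiplicity = 5, geometric multiplicity = 3

Determining the block sizes for each eigenvalue:
  λ = -1: with am = 5 and gm = 3, the partition is not yet determined (e.g. several partitions of 5 into 3 parts exist). Let N = A − (-1)·I. Computing rank(N^1) = 2, rank(N^2) = 1, rank(N^3) = 0; the number of blocks of size ≥ j is rank(N^{j−1}) − rank(N^j), giving [3, 1, 1]. So we have 1 block(s) of size 3, 2 block(s) of size 1 → block sizes [3, 1, 1]

Assembling the blocks gives a Jordan form
J =
  [-1,  1,  0,  0,  0]
  [ 0, -1,  1,  0,  0]
  [ 0,  0, -1,  0,  0]
  [ 0,  0,  0, -1,  0]
  [ 0,  0,  0,  0, -1]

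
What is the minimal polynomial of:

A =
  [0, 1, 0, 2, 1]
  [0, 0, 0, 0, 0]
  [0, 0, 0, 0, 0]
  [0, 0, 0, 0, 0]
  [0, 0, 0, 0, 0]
x^2

The characteristic polynomial is χ_A(x) = x^5, so the eigenvalues are known. The minimal polynomial is
  m_A(x) = Π_λ (x − λ)^{k_λ}
where k_λ is the size of the *largest* Jordan block for λ (equivalently, the smallest k with (A − λI)^k v = 0 for every generalised eigenvector v of λ).

  λ = 0: largest Jordan block has size 2, contributing (x − 0)^2

So m_A(x) = x^2 = x^2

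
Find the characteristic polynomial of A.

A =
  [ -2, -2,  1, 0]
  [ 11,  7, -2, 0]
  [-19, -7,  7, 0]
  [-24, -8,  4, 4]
x^4 - 16*x^3 + 96*x^2 - 256*x + 256

Expanding det(x·I − A) (e.g. by cofactor expansion or by noting that A is similar to its Jordan form J, which has the same characteristic polynomial as A) gives
  χ_A(x) = x^4 - 16*x^3 + 96*x^2 - 256*x + 256
which factors as (x - 4)^4. The eigenvalues (with algebraic multiplicities) are λ = 4 with multiplicity 4.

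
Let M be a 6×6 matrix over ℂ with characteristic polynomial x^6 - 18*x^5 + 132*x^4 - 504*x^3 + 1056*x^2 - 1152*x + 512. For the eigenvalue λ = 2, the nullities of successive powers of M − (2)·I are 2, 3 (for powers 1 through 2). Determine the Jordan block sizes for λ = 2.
Block sizes for λ = 2: [2, 1]

From the dimensions of kernels of powers, the number of Jordan blocks of size at least j is d_j − d_{j−1} where d_j = dim ker(N^j) (with d_0 = 0). Computing the differences gives [2, 1].
The number of blocks of size exactly k is (#blocks of size ≥ k) − (#blocks of size ≥ k + 1), so the partition is: 1 block(s) of size 1, 1 block(s) of size 2.
In nonincreasing order the block sizes are [2, 1].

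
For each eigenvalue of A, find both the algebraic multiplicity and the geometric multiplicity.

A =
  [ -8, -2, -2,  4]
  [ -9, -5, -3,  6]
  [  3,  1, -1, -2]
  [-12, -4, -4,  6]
λ = -2: alg = 4, geom = 3

Step 1 — factor the characteristic polynomial to read off the algebraic multiplicities:
  χ_A(x) = (x + 2)^4

Step 2 — compute geometric multiplicities via the rank-nullity identity g(λ) = n − rank(A − λI):
  rank(A − (-2)·I) = 1, so dim ker(A − (-2)·I) = n − 1 = 3

Summary:
  λ = -2: algebraic multiplicity = 4, geometric multiplicity = 3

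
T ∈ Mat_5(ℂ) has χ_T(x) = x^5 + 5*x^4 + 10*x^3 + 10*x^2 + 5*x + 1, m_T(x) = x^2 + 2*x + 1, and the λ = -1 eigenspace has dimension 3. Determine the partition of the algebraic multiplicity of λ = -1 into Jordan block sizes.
Block sizes for λ = -1: [2, 2, 1]

Step 1 — from the characteristic polynomial, algebraic multiplicity of λ = -1 is 5. From dim ker(T − (-1)·I) = 3, there are exactly 3 Jordan blocks for λ = -1.
Step 2 — from the minimal polynomial, the factor (x + 1)^2 tells us the largest block for λ = -1 has size 2.
Step 3 — with total size 5, 3 blocks, and largest block 2, the block sizes (in nonincreasing order) are [2, 2, 1].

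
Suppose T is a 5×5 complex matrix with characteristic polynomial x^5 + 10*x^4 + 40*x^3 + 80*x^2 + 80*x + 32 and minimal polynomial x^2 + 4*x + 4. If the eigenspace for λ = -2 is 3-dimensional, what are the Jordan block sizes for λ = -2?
Block sizes for λ = -2: [2, 2, 1]

Step 1 — from the characteristic polynomial, algebraic multiplicity of λ = -2 is 5. From dim ker(T − (-2)·I) = 3, there are exactly 3 Jordan blocks for λ = -2.
Step 2 — from the minimal polynomial, the factor (x + 2)^2 tells us the largest block for λ = -2 has size 2.
Step 3 — with total size 5, 3 blocks, and largest block 2, the block sizes (in nonincreasing order) are [2, 2, 1].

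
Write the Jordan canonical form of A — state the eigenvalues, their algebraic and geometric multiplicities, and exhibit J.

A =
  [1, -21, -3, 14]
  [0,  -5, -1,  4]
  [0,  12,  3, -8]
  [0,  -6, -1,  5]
J_3(1) ⊕ J_1(1)

The characteristic polynomial is
  det(x·I − A) = x^4 - 4*x^3 + 6*x^2 - 4*x + 1 = (x - 1)^4

Eigenvalues and multiplicities (the geometric multiplicity of λ is n − rank(A − λI), which equals the number of Jordan blocks for λ):
  λ = 1: algebraic multiplicity = 4, geometric multiplicity = 2

Determining the block sizes for each eigenvalue:
  λ = 1: with am = 4 and gm = 2, the partition is not yet determined (e.g. several partitions of 4 into 2 parts exist). Let N = A − (1)·I. Computing rank(N^1) = 2, rank(N^2) = 1, rank(N^3) = 0; the number of blocks of size ≥ j is rank(N^{j−1}) − rank(N^j), giving [2, 1, 1]. So we have 1 block(s) of size 3, 1 block(s) of size 1 → block sizes [3, 1]

Assembling the blocks gives a Jordan form
J =
  [1, 1, 0, 0]
  [0, 1, 1, 0]
  [0, 0, 1, 0]
  [0, 0, 0, 1]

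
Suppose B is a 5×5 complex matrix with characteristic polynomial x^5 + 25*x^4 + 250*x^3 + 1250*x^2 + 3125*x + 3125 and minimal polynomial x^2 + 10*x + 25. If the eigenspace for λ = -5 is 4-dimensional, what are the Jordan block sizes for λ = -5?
Block sizes for λ = -5: [2, 1, 1, 1]

Step 1 — from the characteristic polynomial, algebraic multiplicity of λ = -5 is 5. From dim ker(B − (-5)·I) = 4, there are exactly 4 Jordan blocks for λ = -5.
Step 2 — from the minimal polynomial, the factor (x + 5)^2 tells us the largest block for λ = -5 has size 2.
Step 3 — with total size 5, 4 blocks, and largest block 2, the block sizes (in nonincreasing order) are [2, 1, 1, 1].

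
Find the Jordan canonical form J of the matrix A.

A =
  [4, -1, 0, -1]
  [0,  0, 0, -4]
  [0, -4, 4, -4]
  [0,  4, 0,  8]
J_2(4) ⊕ J_1(4) ⊕ J_1(4)

The characteristic polynomial is
  det(x·I − A) = x^4 - 16*x^3 + 96*x^2 - 256*x + 256 = (x - 4)^4

Eigenvalues and multiplicities (the geometric multiplicity of λ is n − rank(A − λI), which equals the number of Jordan blocks for λ):
  λ = 4: algebraic multiplicity = 4, geometric multiplicity = 3

Determining the block sizes for each eigenvalue:
  λ = 4: 3 blocks summing to 4 forces exactly one block of size 2 and the rest size 1 → block sizes [2, 1, 1]

Assembling the blocks gives a Jordan form
J =
  [4, 1, 0, 0]
  [0, 4, 0, 0]
  [0, 0, 4, 0]
  [0, 0, 0, 4]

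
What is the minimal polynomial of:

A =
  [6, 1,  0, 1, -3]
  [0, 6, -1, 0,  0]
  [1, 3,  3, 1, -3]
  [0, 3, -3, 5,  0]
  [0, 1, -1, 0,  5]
x^3 - 15*x^2 + 75*x - 125

The characteristic polynomial is χ_A(x) = (x - 5)^5, so the eigenvalues are known. The minimal polynomial is
  m_A(x) = Π_λ (x − λ)^{k_λ}
where k_λ is the size of the *largest* Jordan block for λ (equivalently, the smallest k with (A − λI)^k v = 0 for every generalised eigenvector v of λ).

  λ = 5: largest Jordan block has size 3, contributing (x − 5)^3

So m_A(x) = (x - 5)^3 = x^3 - 15*x^2 + 75*x - 125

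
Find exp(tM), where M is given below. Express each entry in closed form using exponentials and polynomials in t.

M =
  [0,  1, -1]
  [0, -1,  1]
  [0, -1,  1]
e^{tM} =
  [1, t, -t]
  [0, 1 - t, t]
  [0, -t, t + 1]

Strategy: write M = P · J · P⁻¹ where J is a Jordan canonical form, so e^{tM} = P · e^{tJ} · P⁻¹, and e^{tJ} can be computed block-by-block.

M has Jordan form
J =
  [0, 1, 0]
  [0, 0, 0]
  [0, 0, 0]
(up to reordering of blocks).

Per-block formulas:
  For a 2×2 Jordan block J_2(0): exp(t · J_2(0)) = e^(0t)·(I + t·N), where N is the 2×2 nilpotent shift.
  For a 1×1 block at λ = 0: exp(t · [0]) = [e^(0t)].

After assembling e^{tJ} and conjugating by P, we get:

e^{tM} =
  [1, t, -t]
  [0, 1 - t, t]
  [0, -t, t + 1]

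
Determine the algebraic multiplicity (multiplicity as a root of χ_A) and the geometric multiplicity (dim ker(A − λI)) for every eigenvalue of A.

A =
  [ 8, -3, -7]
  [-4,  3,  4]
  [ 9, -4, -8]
λ = 1: alg = 3, geom = 1

Step 1 — factor the characteristic polynomial to read off the algebraic multiplicities:
  χ_A(x) = (x - 1)^3

Step 2 — compute geometric multiplicities via the rank-nullity identity g(λ) = n − rank(A − λI):
  rank(A − (1)·I) = 2, so dim ker(A − (1)·I) = n − 2 = 1

Summary:
  λ = 1: algebraic multiplicity = 3, geometric multiplicity = 1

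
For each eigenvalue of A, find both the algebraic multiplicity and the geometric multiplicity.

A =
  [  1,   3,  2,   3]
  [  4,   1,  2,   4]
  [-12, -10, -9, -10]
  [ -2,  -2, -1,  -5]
λ = -3: alg = 4, geom = 2

Step 1 — factor the characteristic polynomial to read off the algebraic multiplicities:
  χ_A(x) = (x + 3)^4

Step 2 — compute geometric multiplicities via the rank-nullity identity g(λ) = n − rank(A − λI):
  rank(A − (-3)·I) = 2, so dim ker(A − (-3)·I) = n − 2 = 2

Summary:
  λ = -3: algebraic multiplicity = 4, geometric multiplicity = 2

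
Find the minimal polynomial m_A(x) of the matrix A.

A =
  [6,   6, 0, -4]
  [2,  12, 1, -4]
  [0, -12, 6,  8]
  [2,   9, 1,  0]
x^3 - 18*x^2 + 108*x - 216

The characteristic polynomial is χ_A(x) = (x - 6)^4, so the eigenvalues are known. The minimal polynomial is
  m_A(x) = Π_λ (x − λ)^{k_λ}
where k_λ is the size of the *largest* Jordan block for λ (equivalently, the smallest k with (A − λI)^k v = 0 for every generalised eigenvector v of λ).

  λ = 6: largest Jordan block has size 3, contributing (x − 6)^3

So m_A(x) = (x - 6)^3 = x^3 - 18*x^2 + 108*x - 216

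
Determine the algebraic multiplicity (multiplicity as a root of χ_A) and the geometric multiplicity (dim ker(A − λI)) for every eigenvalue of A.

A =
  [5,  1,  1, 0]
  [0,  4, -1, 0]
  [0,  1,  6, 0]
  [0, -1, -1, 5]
λ = 5: alg = 4, geom = 3

Step 1 — factor the characteristic polynomial to read off the algebraic multiplicities:
  χ_A(x) = (x - 5)^4

Step 2 — compute geometric multiplicities via the rank-nullity identity g(λ) = n − rank(A − λI):
  rank(A − (5)·I) = 1, so dim ker(A − (5)·I) = n − 1 = 3

Summary:
  λ = 5: algebraic multiplicity = 4, geometric multiplicity = 3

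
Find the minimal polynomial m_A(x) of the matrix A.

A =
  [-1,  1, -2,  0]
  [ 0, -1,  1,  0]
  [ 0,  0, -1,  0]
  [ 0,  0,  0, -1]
x^3 + 3*x^2 + 3*x + 1

The characteristic polynomial is χ_A(x) = (x + 1)^4, so the eigenvalues are known. The minimal polynomial is
  m_A(x) = Π_λ (x − λ)^{k_λ}
where k_λ is the size of the *largest* Jordan block for λ (equivalently, the smallest k with (A − λI)^k v = 0 for every generalised eigenvector v of λ).

  λ = -1: largest Jordan block has size 3, contributing (x + 1)^3

So m_A(x) = (x + 1)^3 = x^3 + 3*x^2 + 3*x + 1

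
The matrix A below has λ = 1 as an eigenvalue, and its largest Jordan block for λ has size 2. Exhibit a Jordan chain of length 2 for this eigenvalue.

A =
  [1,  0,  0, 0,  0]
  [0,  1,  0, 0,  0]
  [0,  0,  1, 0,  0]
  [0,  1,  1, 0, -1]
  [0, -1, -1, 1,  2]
A Jordan chain for λ = 1 of length 2:
v_1 = (0, 0, 0, 1, -1)ᵀ
v_2 = (0, 1, 0, 0, 0)ᵀ

Let N = A − (1)·I. We want v_2 with N^2 v_2 = 0 but N^1 v_2 ≠ 0; then v_{j-1} := N · v_j for j = 2, …, 2.

Pick v_2 = (0, 1, 0, 0, 0)ᵀ.
Then v_1 = N · v_2 = (0, 0, 0, 1, -1)ᵀ.

Sanity check: (A − (1)·I) v_1 = (0, 0, 0, 0, 0)ᵀ = 0. ✓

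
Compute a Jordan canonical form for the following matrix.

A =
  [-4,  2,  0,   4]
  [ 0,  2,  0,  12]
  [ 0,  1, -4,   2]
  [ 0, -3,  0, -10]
J_2(-4) ⊕ J_1(-4) ⊕ J_1(-4)

The characteristic polynomial is
  det(x·I − A) = x^4 + 16*x^3 + 96*x^2 + 256*x + 256 = (x + 4)^4

Eigenvalues and multiplicities (the geometric multiplicity of λ is n − rank(A − λI), which equals the number of Jordan blocks for λ):
  λ = -4: algebraic multiplicity = 4, geometric multiplicity = 3

Determining the block sizes for each eigenvalue:
  λ = -4: 3 blocks summing to 4 forces exactly one block of size 2 and the rest size 1 → block sizes [2, 1, 1]

Assembling the blocks gives a Jordan form
J =
  [-4,  1,  0,  0]
  [ 0, -4,  0,  0]
  [ 0,  0, -4,  0]
  [ 0,  0,  0, -4]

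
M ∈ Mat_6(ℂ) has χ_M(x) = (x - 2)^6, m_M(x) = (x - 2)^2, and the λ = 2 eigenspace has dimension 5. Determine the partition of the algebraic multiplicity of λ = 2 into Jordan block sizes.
Block sizes for λ = 2: [2, 1, 1, 1, 1]

Step 1 — from the characteristic polynomial, algebraic multiplicity of λ = 2 is 6. From dim ker(M − (2)·I) = 5, there are exactly 5 Jordan blocks for λ = 2.
Step 2 — from the minimal polynomial, the factor (x − 2)^2 tells us the largest block for λ = 2 has size 2.
Step 3 — with total size 6, 5 blocks, and largest block 2, the block sizes (in nonincreasing order) are [2, 1, 1, 1, 1].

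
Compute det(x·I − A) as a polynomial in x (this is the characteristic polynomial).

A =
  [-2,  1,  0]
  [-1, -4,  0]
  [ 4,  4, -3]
x^3 + 9*x^2 + 27*x + 27

Expanding det(x·I − A) (e.g. by cofactor expansion or by noting that A is similar to its Jordan form J, which has the same characteristic polynomial as A) gives
  χ_A(x) = x^3 + 9*x^2 + 27*x + 27
which factors as (x + 3)^3. The eigenvalues (with algebraic multiplicities) are λ = -3 with multiplicity 3.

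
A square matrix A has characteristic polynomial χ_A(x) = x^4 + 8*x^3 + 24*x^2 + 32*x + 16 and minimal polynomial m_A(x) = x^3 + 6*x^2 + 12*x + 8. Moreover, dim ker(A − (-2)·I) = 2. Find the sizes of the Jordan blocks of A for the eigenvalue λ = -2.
Block sizes for λ = -2: [3, 1]

Step 1 — from the characteristic polynomial, algebraic multiplicity of λ = -2 is 4. From dim ker(A − (-2)·I) = 2, there are exactly 2 Jordan blocks for λ = -2.
Step 2 — from the minimal polynomial, the factor (x + 2)^3 tells us the largest block for λ = -2 has size 3.
Step 3 — with total size 4, 2 blocks, and largest block 3, the block sizes (in nonincreasing order) are [3, 1].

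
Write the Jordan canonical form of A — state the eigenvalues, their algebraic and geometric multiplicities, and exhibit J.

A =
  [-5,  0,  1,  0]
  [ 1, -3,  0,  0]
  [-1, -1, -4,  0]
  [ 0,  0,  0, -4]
J_3(-4) ⊕ J_1(-4)

The characteristic polynomial is
  det(x·I − A) = x^4 + 16*x^3 + 96*x^2 + 256*x + 256 = (x + 4)^4

Eigenvalues and multiplicities (the geometric multiplicity of λ is n − rank(A − λI), which equals the number of Jordan blocks for λ):
  λ = -4: algebraic multiplicity = 4, geometric multiplicity = 2

Determining the block sizes for each eigenvalue:
  λ = -4: with am = 4 and gm = 2, the partition is not yet determined (e.g. several partitions of 4 into 2 parts exist). Let N = A − (-4)·I. Computing rank(N^1) = 2, rank(N^2) = 1, rank(N^3) = 0; the number of blocks of size ≥ j is rank(N^{j−1}) − rank(N^j), giving [2, 1, 1]. So we have 1 block(s) of size 3, 1 block(s) of size 1 → block sizes [3, 1]

Assembling the blocks gives a Jordan form
J =
  [-4,  1,  0,  0]
  [ 0, -4,  1,  0]
  [ 0,  0, -4,  0]
  [ 0,  0,  0, -4]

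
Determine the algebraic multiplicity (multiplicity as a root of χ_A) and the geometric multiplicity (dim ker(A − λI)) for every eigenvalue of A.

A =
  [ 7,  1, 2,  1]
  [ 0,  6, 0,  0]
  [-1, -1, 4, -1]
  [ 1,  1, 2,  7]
λ = 6: alg = 4, geom = 3

Step 1 — factor the characteristic polynomial to read off the algebraic multiplicities:
  χ_A(x) = (x - 6)^4

Step 2 — compute geometric multiplicities via the rank-nullity identity g(λ) = n − rank(A − λI):
  rank(A − (6)·I) = 1, so dim ker(A − (6)·I) = n − 1 = 3

Summary:
  λ = 6: algebraic multiplicity = 4, geometric multiplicity = 3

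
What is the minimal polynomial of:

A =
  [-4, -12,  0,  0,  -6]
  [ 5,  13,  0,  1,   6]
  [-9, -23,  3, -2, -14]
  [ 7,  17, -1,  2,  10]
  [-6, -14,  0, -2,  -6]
x^4 - 6*x^3 + 12*x^2 - 8*x

The characteristic polynomial is χ_A(x) = x*(x - 2)^4, so the eigenvalues are known. The minimal polynomial is
  m_A(x) = Π_λ (x − λ)^{k_λ}
where k_λ is the size of the *largest* Jordan block for λ (equivalently, the smallest k with (A − λI)^k v = 0 for every generalised eigenvector v of λ).

  λ = 0: largest Jordan block has size 1, contributing (x − 0)
  λ = 2: largest Jordan block has size 3, contributing (x − 2)^3

So m_A(x) = x*(x - 2)^3 = x^4 - 6*x^3 + 12*x^2 - 8*x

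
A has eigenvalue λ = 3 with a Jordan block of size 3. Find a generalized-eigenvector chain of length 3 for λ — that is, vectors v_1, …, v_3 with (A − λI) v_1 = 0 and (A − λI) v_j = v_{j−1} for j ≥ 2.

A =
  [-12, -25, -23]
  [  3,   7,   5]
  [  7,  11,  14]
A Jordan chain for λ = 3 of length 3:
v_1 = (-11, 2, 5)ᵀ
v_2 = (-15, 3, 7)ᵀ
v_3 = (1, 0, 0)ᵀ

Let N = A − (3)·I. We want v_3 with N^3 v_3 = 0 but N^2 v_3 ≠ 0; then v_{j-1} := N · v_j for j = 3, …, 2.

Pick v_3 = (1, 0, 0)ᵀ.
Then v_2 = N · v_3 = (-15, 3, 7)ᵀ.
Then v_1 = N · v_2 = (-11, 2, 5)ᵀ.

Sanity check: (A − (3)·I) v_1 = (0, 0, 0)ᵀ = 0. ✓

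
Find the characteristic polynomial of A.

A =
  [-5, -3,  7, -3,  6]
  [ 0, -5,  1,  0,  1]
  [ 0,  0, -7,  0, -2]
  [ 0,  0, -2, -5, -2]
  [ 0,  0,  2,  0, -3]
x^5 + 25*x^4 + 250*x^3 + 1250*x^2 + 3125*x + 3125

Expanding det(x·I − A) (e.g. by cofactor expansion or by noting that A is similar to its Jordan form J, which has the same characteristic polynomial as A) gives
  χ_A(x) = x^5 + 25*x^4 + 250*x^3 + 1250*x^2 + 3125*x + 3125
which factors as (x + 5)^5. The eigenvalues (with algebraic multiplicities) are λ = -5 with multiplicity 5.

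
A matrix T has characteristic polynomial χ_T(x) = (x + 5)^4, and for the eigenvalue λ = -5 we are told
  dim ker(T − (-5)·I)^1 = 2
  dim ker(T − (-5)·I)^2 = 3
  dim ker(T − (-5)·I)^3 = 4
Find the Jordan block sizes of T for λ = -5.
Block sizes for λ = -5: [3, 1]

From the dimensions of kernels of powers, the number of Jordan blocks of size at least j is d_j − d_{j−1} where d_j = dim ker(N^j) (with d_0 = 0). Computing the differences gives [2, 1, 1].
The number of blocks of size exactly k is (#blocks of size ≥ k) − (#blocks of size ≥ k + 1), so the partition is: 1 block(s) of size 1, 1 block(s) of size 3.
In nonincreasing order the block sizes are [3, 1].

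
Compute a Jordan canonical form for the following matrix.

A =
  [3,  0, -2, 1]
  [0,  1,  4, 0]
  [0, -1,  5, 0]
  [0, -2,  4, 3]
J_2(3) ⊕ J_2(3)

The characteristic polynomial is
  det(x·I − A) = x^4 - 12*x^3 + 54*x^2 - 108*x + 81 = (x - 3)^4

Eigenvalues and multiplicities (the geometric multiplicity of λ is n − rank(A − λI), which equals the number of Jordan blocks for λ):
  λ = 3: algebraic multiplicity = 4, geometric multiplicity = 2

Determining the block sizes for each eigenvalue:
  λ = 3: with am = 4 and gm = 2, the partition is not yet determined (e.g. several partitions of 4 into 2 parts exist). Let N = A − (3)·I. Computing rank(N^1) = 2, rank(N^2) = 0; the number of blocks of size ≥ j is rank(N^{j−1}) − rank(N^j), giving [2, 2]. So we have 2 block(s) of size 2 → block sizes [2, 2]

Assembling the blocks gives a Jordan form
J =
  [3, 1, 0, 0]
  [0, 3, 0, 0]
  [0, 0, 3, 1]
  [0, 0, 0, 3]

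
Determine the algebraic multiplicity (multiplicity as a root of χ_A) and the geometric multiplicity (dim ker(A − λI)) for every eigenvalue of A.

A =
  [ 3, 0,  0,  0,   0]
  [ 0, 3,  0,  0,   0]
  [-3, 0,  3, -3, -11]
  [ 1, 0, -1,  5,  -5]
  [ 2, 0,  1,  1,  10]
λ = 3: alg = 2, geom = 2; λ = 6: alg = 3, geom = 1

Step 1 — factor the characteristic polynomial to read off the algebraic multiplicities:
  χ_A(x) = (x - 6)^3*(x - 3)^2

Step 2 — compute geometric multiplicities via the rank-nullity identity g(λ) = n − rank(A − λI):
  rank(A − (3)·I) = 3, so dim ker(A − (3)·I) = n − 3 = 2
  rank(A − (6)·I) = 4, so dim ker(A − (6)·I) = n − 4 = 1

Summary:
  λ = 3: algebraic multiplicity = 2, geometric multiplicity = 2
  λ = 6: algebraic multiplicity = 3, geometric multiplicity = 1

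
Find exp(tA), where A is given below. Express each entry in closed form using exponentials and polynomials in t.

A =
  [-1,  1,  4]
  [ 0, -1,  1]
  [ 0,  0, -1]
e^{tA} =
  [exp(-t), t*exp(-t), t^2*exp(-t)/2 + 4*t*exp(-t)]
  [0, exp(-t), t*exp(-t)]
  [0, 0, exp(-t)]

Strategy: write A = P · J · P⁻¹ where J is a Jordan canonical form, so e^{tA} = P · e^{tJ} · P⁻¹, and e^{tJ} can be computed block-by-block.

A has Jordan form
J =
  [-1,  1,  0]
  [ 0, -1,  1]
  [ 0,  0, -1]
(up to reordering of blocks).

Per-block formulas:
  For a 3×3 Jordan block J_3(-1): exp(t · J_3(-1)) = e^(-1t)·(I + t·N + (t^2/2)·N^2), where N is the 3×3 nilpotent shift.

After assembling e^{tJ} and conjugating by P, we get:

e^{tA} =
  [exp(-t), t*exp(-t), t^2*exp(-t)/2 + 4*t*exp(-t)]
  [0, exp(-t), t*exp(-t)]
  [0, 0, exp(-t)]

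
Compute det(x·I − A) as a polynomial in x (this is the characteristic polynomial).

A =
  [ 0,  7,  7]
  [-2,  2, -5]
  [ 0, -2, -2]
x^3

Expanding det(x·I − A) (e.g. by cofactor expansion or by noting that A is similar to its Jordan form J, which has the same characteristic polynomial as A) gives
  χ_A(x) = x^3
which factors as x^3. The eigenvalues (with algebraic multiplicities) are λ = 0 with multiplicity 3.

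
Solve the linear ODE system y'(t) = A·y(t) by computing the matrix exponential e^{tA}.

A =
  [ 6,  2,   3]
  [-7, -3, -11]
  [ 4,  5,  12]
e^{tA} =
  [-t^2*exp(5*t)/2 + t*exp(5*t) + exp(5*t), t^2*exp(5*t)/2 + 2*t*exp(5*t), t^2*exp(5*t) + 3*t*exp(5*t)]
  [5*t^2*exp(5*t)/2 - 7*t*exp(5*t), -5*t^2*exp(5*t)/2 - 8*t*exp(5*t) + exp(5*t), -5*t^2*exp(5*t) - 11*t*exp(5*t)]
  [-3*t^2*exp(5*t)/2 + 4*t*exp(5*t), 3*t^2*exp(5*t)/2 + 5*t*exp(5*t), 3*t^2*exp(5*t) + 7*t*exp(5*t) + exp(5*t)]

Strategy: write A = P · J · P⁻¹ where J is a Jordan canonical form, so e^{tA} = P · e^{tJ} · P⁻¹, and e^{tJ} can be computed block-by-block.

A has Jordan form
J =
  [5, 1, 0]
  [0, 5, 1]
  [0, 0, 5]
(up to reordering of blocks).

Per-block formulas:
  For a 3×3 Jordan block J_3(5): exp(t · J_3(5)) = e^(5t)·(I + t·N + (t^2/2)·N^2), where N is the 3×3 nilpotent shift.

After assembling e^{tJ} and conjugating by P, we get:

e^{tA} =
  [-t^2*exp(5*t)/2 + t*exp(5*t) + exp(5*t), t^2*exp(5*t)/2 + 2*t*exp(5*t), t^2*exp(5*t) + 3*t*exp(5*t)]
  [5*t^2*exp(5*t)/2 - 7*t*exp(5*t), -5*t^2*exp(5*t)/2 - 8*t*exp(5*t) + exp(5*t), -5*t^2*exp(5*t) - 11*t*exp(5*t)]
  [-3*t^2*exp(5*t)/2 + 4*t*exp(5*t), 3*t^2*exp(5*t)/2 + 5*t*exp(5*t), 3*t^2*exp(5*t) + 7*t*exp(5*t) + exp(5*t)]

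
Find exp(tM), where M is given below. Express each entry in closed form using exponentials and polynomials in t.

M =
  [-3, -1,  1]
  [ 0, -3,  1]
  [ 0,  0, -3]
e^{tM} =
  [exp(-3*t), -t*exp(-3*t), -t^2*exp(-3*t)/2 + t*exp(-3*t)]
  [0, exp(-3*t), t*exp(-3*t)]
  [0, 0, exp(-3*t)]

Strategy: write M = P · J · P⁻¹ where J is a Jordan canonical form, so e^{tM} = P · e^{tJ} · P⁻¹, and e^{tJ} can be computed block-by-block.

M has Jordan form
J =
  [-3,  1,  0]
  [ 0, -3,  1]
  [ 0,  0, -3]
(up to reordering of blocks).

Per-block formulas:
  For a 3×3 Jordan block J_3(-3): exp(t · J_3(-3)) = e^(-3t)·(I + t·N + (t^2/2)·N^2), where N is the 3×3 nilpotent shift.

After assembling e^{tJ} and conjugating by P, we get:

e^{tM} =
  [exp(-3*t), -t*exp(-3*t), -t^2*exp(-3*t)/2 + t*exp(-3*t)]
  [0, exp(-3*t), t*exp(-3*t)]
  [0, 0, exp(-3*t)]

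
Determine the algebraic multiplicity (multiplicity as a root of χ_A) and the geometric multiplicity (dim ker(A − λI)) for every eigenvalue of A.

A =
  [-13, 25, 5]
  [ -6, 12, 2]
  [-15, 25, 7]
λ = 2: alg = 3, geom = 2

Step 1 — factor the characteristic polynomial to read off the algebraic multiplicities:
  χ_A(x) = (x - 2)^3

Step 2 — compute geometric multiplicities via the rank-nullity identity g(λ) = n − rank(A − λI):
  rank(A − (2)·I) = 1, so dim ker(A − (2)·I) = n − 1 = 2

Summary:
  λ = 2: algebraic multiplicity = 3, geometric multiplicity = 2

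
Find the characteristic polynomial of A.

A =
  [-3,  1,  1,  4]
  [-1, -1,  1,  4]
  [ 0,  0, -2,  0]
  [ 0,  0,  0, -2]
x^4 + 8*x^3 + 24*x^2 + 32*x + 16

Expanding det(x·I − A) (e.g. by cofactor expansion or by noting that A is similar to its Jordan form J, which has the same characteristic polynomial as A) gives
  χ_A(x) = x^4 + 8*x^3 + 24*x^2 + 32*x + 16
which factors as (x + 2)^4. The eigenvalues (with algebraic multiplicities) are λ = -2 with multiplicity 4.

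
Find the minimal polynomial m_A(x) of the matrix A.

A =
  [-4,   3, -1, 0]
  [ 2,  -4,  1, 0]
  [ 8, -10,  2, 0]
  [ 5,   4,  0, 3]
x^4 + 3*x^3 - 6*x^2 - 28*x - 24

The characteristic polynomial is χ_A(x) = (x - 3)*(x + 2)^3, so the eigenvalues are known. The minimal polynomial is
  m_A(x) = Π_λ (x − λ)^{k_λ}
where k_λ is the size of the *largest* Jordan block for λ (equivalently, the smallest k with (A − λI)^k v = 0 for every generalised eigenvector v of λ).

  λ = -2: largest Jordan block has size 3, contributing (x + 2)^3
  λ = 3: largest Jordan block has size 1, contributing (x − 3)

So m_A(x) = (x - 3)*(x + 2)^3 = x^4 + 3*x^3 - 6*x^2 - 28*x - 24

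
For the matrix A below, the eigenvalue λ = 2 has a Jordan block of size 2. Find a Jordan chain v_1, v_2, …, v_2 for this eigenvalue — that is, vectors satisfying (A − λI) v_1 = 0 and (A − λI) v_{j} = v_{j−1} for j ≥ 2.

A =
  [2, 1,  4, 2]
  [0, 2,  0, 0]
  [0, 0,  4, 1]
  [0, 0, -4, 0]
A Jordan chain for λ = 2 of length 2:
v_1 = (1, 0, 0, 0)ᵀ
v_2 = (0, 1, 0, 0)ᵀ

Let N = A − (2)·I. We want v_2 with N^2 v_2 = 0 but N^1 v_2 ≠ 0; then v_{j-1} := N · v_j for j = 2, …, 2.

Pick v_2 = (0, 1, 0, 0)ᵀ.
Then v_1 = N · v_2 = (1, 0, 0, 0)ᵀ.

Sanity check: (A − (2)·I) v_1 = (0, 0, 0, 0)ᵀ = 0. ✓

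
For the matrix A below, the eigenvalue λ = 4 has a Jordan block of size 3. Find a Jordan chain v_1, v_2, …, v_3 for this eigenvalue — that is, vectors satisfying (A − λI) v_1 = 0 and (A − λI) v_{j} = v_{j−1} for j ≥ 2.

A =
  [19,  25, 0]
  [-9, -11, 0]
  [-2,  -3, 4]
A Jordan chain for λ = 4 of length 3:
v_1 = (0, 0, -3)ᵀ
v_2 = (15, -9, -2)ᵀ
v_3 = (1, 0, 0)ᵀ

Let N = A − (4)·I. We want v_3 with N^3 v_3 = 0 but N^2 v_3 ≠ 0; then v_{j-1} := N · v_j for j = 3, …, 2.

Pick v_3 = (1, 0, 0)ᵀ.
Then v_2 = N · v_3 = (15, -9, -2)ᵀ.
Then v_1 = N · v_2 = (0, 0, -3)ᵀ.

Sanity check: (A − (4)·I) v_1 = (0, 0, 0)ᵀ = 0. ✓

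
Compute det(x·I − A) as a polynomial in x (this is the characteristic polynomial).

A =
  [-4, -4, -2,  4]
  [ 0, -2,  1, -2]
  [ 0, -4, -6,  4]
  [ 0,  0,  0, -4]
x^4 + 16*x^3 + 96*x^2 + 256*x + 256

Expanding det(x·I − A) (e.g. by cofactor expansion or by noting that A is similar to its Jordan form J, which has the same characteristic polynomial as A) gives
  χ_A(x) = x^4 + 16*x^3 + 96*x^2 + 256*x + 256
which factors as (x + 4)^4. The eigenvalues (with algebraic multiplicities) are λ = -4 with multiplicity 4.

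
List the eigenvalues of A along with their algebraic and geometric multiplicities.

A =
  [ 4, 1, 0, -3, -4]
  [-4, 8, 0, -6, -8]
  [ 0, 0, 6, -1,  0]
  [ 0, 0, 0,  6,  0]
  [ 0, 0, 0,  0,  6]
λ = 6: alg = 5, geom = 3

Step 1 — factor the characteristic polynomial to read off the algebraic multiplicities:
  χ_A(x) = (x - 6)^5

Step 2 — compute geometric multiplicities via the rank-nullity identity g(λ) = n − rank(A − λI):
  rank(A − (6)·I) = 2, so dim ker(A − (6)·I) = n − 2 = 3

Summary:
  λ = 6: algebraic multiplicity = 5, geometric multiplicity = 3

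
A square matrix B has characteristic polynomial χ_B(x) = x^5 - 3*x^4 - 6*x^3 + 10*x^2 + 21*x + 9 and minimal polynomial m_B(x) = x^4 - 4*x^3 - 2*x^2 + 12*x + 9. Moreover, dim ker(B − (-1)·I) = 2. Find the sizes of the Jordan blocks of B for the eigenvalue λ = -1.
Block sizes for λ = -1: [2, 1]

Step 1 — from the characteristic polynomial, algebraic multiplicity of λ = -1 is 3. From dim ker(B − (-1)·I) = 2, there are exactly 2 Jordan blocks for λ = -1.
Step 2 — from the minimal polynomial, the factor (x + 1)^2 tells us the largest block for λ = -1 has size 2.
Step 3 — with total size 3, 2 blocks, and largest block 2, the block sizes (in nonincreasing order) are [2, 1].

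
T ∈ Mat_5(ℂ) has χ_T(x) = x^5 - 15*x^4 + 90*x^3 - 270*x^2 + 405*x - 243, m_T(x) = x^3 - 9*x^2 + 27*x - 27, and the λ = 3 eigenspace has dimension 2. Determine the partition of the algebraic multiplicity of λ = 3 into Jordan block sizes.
Block sizes for λ = 3: [3, 2]

Step 1 — from the characteristic polynomial, algebraic multiplicity of λ = 3 is 5. From dim ker(T − (3)·I) = 2, there are exactly 2 Jordan blocks for λ = 3.
Step 2 — from the minimal polynomial, the factor (x − 3)^3 tells us the largest block for λ = 3 has size 3.
Step 3 — with total size 5, 2 blocks, and largest block 3, the block sizes (in nonincreasing order) are [3, 2].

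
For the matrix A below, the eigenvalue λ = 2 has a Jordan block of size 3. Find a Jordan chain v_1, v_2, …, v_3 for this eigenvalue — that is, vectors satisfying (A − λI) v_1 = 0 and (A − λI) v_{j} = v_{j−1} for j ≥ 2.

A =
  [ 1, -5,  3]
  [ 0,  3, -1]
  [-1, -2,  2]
A Jordan chain for λ = 2 of length 3:
v_1 = (-2, 1, 1)ᵀ
v_2 = (-1, 0, -1)ᵀ
v_3 = (1, 0, 0)ᵀ

Let N = A − (2)·I. We want v_3 with N^3 v_3 = 0 but N^2 v_3 ≠ 0; then v_{j-1} := N · v_j for j = 3, …, 2.

Pick v_3 = (1, 0, 0)ᵀ.
Then v_2 = N · v_3 = (-1, 0, -1)ᵀ.
Then v_1 = N · v_2 = (-2, 1, 1)ᵀ.

Sanity check: (A − (2)·I) v_1 = (0, 0, 0)ᵀ = 0. ✓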